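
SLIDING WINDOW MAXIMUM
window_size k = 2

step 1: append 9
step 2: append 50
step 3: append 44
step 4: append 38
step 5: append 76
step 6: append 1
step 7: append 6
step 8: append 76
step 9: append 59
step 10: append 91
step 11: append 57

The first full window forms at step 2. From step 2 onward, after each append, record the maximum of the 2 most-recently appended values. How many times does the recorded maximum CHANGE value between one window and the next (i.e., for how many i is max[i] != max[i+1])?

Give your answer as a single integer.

step 1: append 9 -> window=[9] (not full yet)
step 2: append 50 -> window=[9, 50] -> max=50
step 3: append 44 -> window=[50, 44] -> max=50
step 4: append 38 -> window=[44, 38] -> max=44
step 5: append 76 -> window=[38, 76] -> max=76
step 6: append 1 -> window=[76, 1] -> max=76
step 7: append 6 -> window=[1, 6] -> max=6
step 8: append 76 -> window=[6, 76] -> max=76
step 9: append 59 -> window=[76, 59] -> max=76
step 10: append 91 -> window=[59, 91] -> max=91
step 11: append 57 -> window=[91, 57] -> max=91
Recorded maximums: 50 50 44 76 76 6 76 76 91 91
Changes between consecutive maximums: 5

Answer: 5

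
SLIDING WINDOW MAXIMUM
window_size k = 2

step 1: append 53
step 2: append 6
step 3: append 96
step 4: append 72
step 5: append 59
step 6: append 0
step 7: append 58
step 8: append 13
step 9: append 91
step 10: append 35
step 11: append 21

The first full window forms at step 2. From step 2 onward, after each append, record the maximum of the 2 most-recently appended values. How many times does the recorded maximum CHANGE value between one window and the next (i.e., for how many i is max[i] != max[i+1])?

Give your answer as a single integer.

Answer: 6

Derivation:
step 1: append 53 -> window=[53] (not full yet)
step 2: append 6 -> window=[53, 6] -> max=53
step 3: append 96 -> window=[6, 96] -> max=96
step 4: append 72 -> window=[96, 72] -> max=96
step 5: append 59 -> window=[72, 59] -> max=72
step 6: append 0 -> window=[59, 0] -> max=59
step 7: append 58 -> window=[0, 58] -> max=58
step 8: append 13 -> window=[58, 13] -> max=58
step 9: append 91 -> window=[13, 91] -> max=91
step 10: append 35 -> window=[91, 35] -> max=91
step 11: append 21 -> window=[35, 21] -> max=35
Recorded maximums: 53 96 96 72 59 58 58 91 91 35
Changes between consecutive maximums: 6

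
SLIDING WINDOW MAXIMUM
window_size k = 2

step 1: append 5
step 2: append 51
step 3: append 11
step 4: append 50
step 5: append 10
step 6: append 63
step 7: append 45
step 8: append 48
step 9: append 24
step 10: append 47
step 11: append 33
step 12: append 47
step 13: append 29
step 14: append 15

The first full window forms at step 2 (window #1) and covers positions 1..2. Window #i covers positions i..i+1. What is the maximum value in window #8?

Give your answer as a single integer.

step 1: append 5 -> window=[5] (not full yet)
step 2: append 51 -> window=[5, 51] -> max=51
step 3: append 11 -> window=[51, 11] -> max=51
step 4: append 50 -> window=[11, 50] -> max=50
step 5: append 10 -> window=[50, 10] -> max=50
step 6: append 63 -> window=[10, 63] -> max=63
step 7: append 45 -> window=[63, 45] -> max=63
step 8: append 48 -> window=[45, 48] -> max=48
step 9: append 24 -> window=[48, 24] -> max=48
Window #8 max = 48

Answer: 48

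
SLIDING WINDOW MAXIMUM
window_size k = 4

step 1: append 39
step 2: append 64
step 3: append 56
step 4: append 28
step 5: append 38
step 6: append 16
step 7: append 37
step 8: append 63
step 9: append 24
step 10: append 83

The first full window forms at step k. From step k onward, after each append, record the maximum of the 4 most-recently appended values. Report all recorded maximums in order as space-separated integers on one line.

Answer: 64 64 56 38 63 63 83

Derivation:
step 1: append 39 -> window=[39] (not full yet)
step 2: append 64 -> window=[39, 64] (not full yet)
step 3: append 56 -> window=[39, 64, 56] (not full yet)
step 4: append 28 -> window=[39, 64, 56, 28] -> max=64
step 5: append 38 -> window=[64, 56, 28, 38] -> max=64
step 6: append 16 -> window=[56, 28, 38, 16] -> max=56
step 7: append 37 -> window=[28, 38, 16, 37] -> max=38
step 8: append 63 -> window=[38, 16, 37, 63] -> max=63
step 9: append 24 -> window=[16, 37, 63, 24] -> max=63
step 10: append 83 -> window=[37, 63, 24, 83] -> max=83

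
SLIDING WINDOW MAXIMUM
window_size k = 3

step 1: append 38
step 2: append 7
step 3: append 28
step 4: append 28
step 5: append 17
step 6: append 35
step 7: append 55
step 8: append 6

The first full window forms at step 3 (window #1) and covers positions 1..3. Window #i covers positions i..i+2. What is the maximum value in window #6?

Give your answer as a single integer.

step 1: append 38 -> window=[38] (not full yet)
step 2: append 7 -> window=[38, 7] (not full yet)
step 3: append 28 -> window=[38, 7, 28] -> max=38
step 4: append 28 -> window=[7, 28, 28] -> max=28
step 5: append 17 -> window=[28, 28, 17] -> max=28
step 6: append 35 -> window=[28, 17, 35] -> max=35
step 7: append 55 -> window=[17, 35, 55] -> max=55
step 8: append 6 -> window=[35, 55, 6] -> max=55
Window #6 max = 55

Answer: 55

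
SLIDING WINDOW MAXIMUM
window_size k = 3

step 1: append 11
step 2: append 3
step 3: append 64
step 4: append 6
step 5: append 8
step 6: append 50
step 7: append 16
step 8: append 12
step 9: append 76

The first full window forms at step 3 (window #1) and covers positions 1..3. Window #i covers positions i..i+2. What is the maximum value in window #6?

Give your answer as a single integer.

step 1: append 11 -> window=[11] (not full yet)
step 2: append 3 -> window=[11, 3] (not full yet)
step 3: append 64 -> window=[11, 3, 64] -> max=64
step 4: append 6 -> window=[3, 64, 6] -> max=64
step 5: append 8 -> window=[64, 6, 8] -> max=64
step 6: append 50 -> window=[6, 8, 50] -> max=50
step 7: append 16 -> window=[8, 50, 16] -> max=50
step 8: append 12 -> window=[50, 16, 12] -> max=50
Window #6 max = 50

Answer: 50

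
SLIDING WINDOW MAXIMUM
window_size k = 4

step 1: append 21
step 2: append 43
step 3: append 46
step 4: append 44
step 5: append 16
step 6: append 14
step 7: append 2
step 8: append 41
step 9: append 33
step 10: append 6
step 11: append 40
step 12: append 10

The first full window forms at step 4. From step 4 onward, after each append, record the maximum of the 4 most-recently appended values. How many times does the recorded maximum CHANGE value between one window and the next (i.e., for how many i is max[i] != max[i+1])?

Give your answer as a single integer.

step 1: append 21 -> window=[21] (not full yet)
step 2: append 43 -> window=[21, 43] (not full yet)
step 3: append 46 -> window=[21, 43, 46] (not full yet)
step 4: append 44 -> window=[21, 43, 46, 44] -> max=46
step 5: append 16 -> window=[43, 46, 44, 16] -> max=46
step 6: append 14 -> window=[46, 44, 16, 14] -> max=46
step 7: append 2 -> window=[44, 16, 14, 2] -> max=44
step 8: append 41 -> window=[16, 14, 2, 41] -> max=41
step 9: append 33 -> window=[14, 2, 41, 33] -> max=41
step 10: append 6 -> window=[2, 41, 33, 6] -> max=41
step 11: append 40 -> window=[41, 33, 6, 40] -> max=41
step 12: append 10 -> window=[33, 6, 40, 10] -> max=40
Recorded maximums: 46 46 46 44 41 41 41 41 40
Changes between consecutive maximums: 3

Answer: 3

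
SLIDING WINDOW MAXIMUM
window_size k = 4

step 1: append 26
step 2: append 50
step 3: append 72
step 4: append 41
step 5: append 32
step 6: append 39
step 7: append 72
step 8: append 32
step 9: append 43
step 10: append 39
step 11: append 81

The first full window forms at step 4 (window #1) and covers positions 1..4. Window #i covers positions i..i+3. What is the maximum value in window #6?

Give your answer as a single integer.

Answer: 72

Derivation:
step 1: append 26 -> window=[26] (not full yet)
step 2: append 50 -> window=[26, 50] (not full yet)
step 3: append 72 -> window=[26, 50, 72] (not full yet)
step 4: append 41 -> window=[26, 50, 72, 41] -> max=72
step 5: append 32 -> window=[50, 72, 41, 32] -> max=72
step 6: append 39 -> window=[72, 41, 32, 39] -> max=72
step 7: append 72 -> window=[41, 32, 39, 72] -> max=72
step 8: append 32 -> window=[32, 39, 72, 32] -> max=72
step 9: append 43 -> window=[39, 72, 32, 43] -> max=72
Window #6 max = 72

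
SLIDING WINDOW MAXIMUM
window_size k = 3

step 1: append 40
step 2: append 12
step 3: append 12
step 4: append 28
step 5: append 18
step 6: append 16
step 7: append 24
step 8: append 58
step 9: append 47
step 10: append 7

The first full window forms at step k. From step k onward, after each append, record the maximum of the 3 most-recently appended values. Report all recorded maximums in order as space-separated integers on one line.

step 1: append 40 -> window=[40] (not full yet)
step 2: append 12 -> window=[40, 12] (not full yet)
step 3: append 12 -> window=[40, 12, 12] -> max=40
step 4: append 28 -> window=[12, 12, 28] -> max=28
step 5: append 18 -> window=[12, 28, 18] -> max=28
step 6: append 16 -> window=[28, 18, 16] -> max=28
step 7: append 24 -> window=[18, 16, 24] -> max=24
step 8: append 58 -> window=[16, 24, 58] -> max=58
step 9: append 47 -> window=[24, 58, 47] -> max=58
step 10: append 7 -> window=[58, 47, 7] -> max=58

Answer: 40 28 28 28 24 58 58 58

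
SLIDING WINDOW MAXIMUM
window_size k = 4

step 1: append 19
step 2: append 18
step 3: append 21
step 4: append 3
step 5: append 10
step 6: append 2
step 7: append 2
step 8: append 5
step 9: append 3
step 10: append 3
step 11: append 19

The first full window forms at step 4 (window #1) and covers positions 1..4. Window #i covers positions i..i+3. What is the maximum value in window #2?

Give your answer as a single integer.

Answer: 21

Derivation:
step 1: append 19 -> window=[19] (not full yet)
step 2: append 18 -> window=[19, 18] (not full yet)
step 3: append 21 -> window=[19, 18, 21] (not full yet)
step 4: append 3 -> window=[19, 18, 21, 3] -> max=21
step 5: append 10 -> window=[18, 21, 3, 10] -> max=21
Window #2 max = 21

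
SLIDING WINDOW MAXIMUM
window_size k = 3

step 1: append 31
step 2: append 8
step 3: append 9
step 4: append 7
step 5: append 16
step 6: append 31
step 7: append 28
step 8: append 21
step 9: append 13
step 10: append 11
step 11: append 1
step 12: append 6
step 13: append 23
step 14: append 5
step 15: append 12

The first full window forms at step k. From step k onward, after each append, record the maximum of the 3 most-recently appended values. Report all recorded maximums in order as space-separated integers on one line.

Answer: 31 9 16 31 31 31 28 21 13 11 23 23 23

Derivation:
step 1: append 31 -> window=[31] (not full yet)
step 2: append 8 -> window=[31, 8] (not full yet)
step 3: append 9 -> window=[31, 8, 9] -> max=31
step 4: append 7 -> window=[8, 9, 7] -> max=9
step 5: append 16 -> window=[9, 7, 16] -> max=16
step 6: append 31 -> window=[7, 16, 31] -> max=31
step 7: append 28 -> window=[16, 31, 28] -> max=31
step 8: append 21 -> window=[31, 28, 21] -> max=31
step 9: append 13 -> window=[28, 21, 13] -> max=28
step 10: append 11 -> window=[21, 13, 11] -> max=21
step 11: append 1 -> window=[13, 11, 1] -> max=13
step 12: append 6 -> window=[11, 1, 6] -> max=11
step 13: append 23 -> window=[1, 6, 23] -> max=23
step 14: append 5 -> window=[6, 23, 5] -> max=23
step 15: append 12 -> window=[23, 5, 12] -> max=23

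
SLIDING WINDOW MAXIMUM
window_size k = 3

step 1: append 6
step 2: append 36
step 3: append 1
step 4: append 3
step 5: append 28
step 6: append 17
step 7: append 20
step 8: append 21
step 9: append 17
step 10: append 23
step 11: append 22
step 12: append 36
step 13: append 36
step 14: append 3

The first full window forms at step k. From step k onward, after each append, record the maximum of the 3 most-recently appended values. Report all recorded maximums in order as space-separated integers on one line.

Answer: 36 36 28 28 28 21 21 23 23 36 36 36

Derivation:
step 1: append 6 -> window=[6] (not full yet)
step 2: append 36 -> window=[6, 36] (not full yet)
step 3: append 1 -> window=[6, 36, 1] -> max=36
step 4: append 3 -> window=[36, 1, 3] -> max=36
step 5: append 28 -> window=[1, 3, 28] -> max=28
step 6: append 17 -> window=[3, 28, 17] -> max=28
step 7: append 20 -> window=[28, 17, 20] -> max=28
step 8: append 21 -> window=[17, 20, 21] -> max=21
step 9: append 17 -> window=[20, 21, 17] -> max=21
step 10: append 23 -> window=[21, 17, 23] -> max=23
step 11: append 22 -> window=[17, 23, 22] -> max=23
step 12: append 36 -> window=[23, 22, 36] -> max=36
step 13: append 36 -> window=[22, 36, 36] -> max=36
step 14: append 3 -> window=[36, 36, 3] -> max=36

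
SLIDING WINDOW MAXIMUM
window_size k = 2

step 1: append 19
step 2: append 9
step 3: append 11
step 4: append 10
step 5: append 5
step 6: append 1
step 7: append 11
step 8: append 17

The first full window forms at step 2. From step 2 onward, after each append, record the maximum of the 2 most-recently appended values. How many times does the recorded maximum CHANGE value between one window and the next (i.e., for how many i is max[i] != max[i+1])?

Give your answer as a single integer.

Answer: 5

Derivation:
step 1: append 19 -> window=[19] (not full yet)
step 2: append 9 -> window=[19, 9] -> max=19
step 3: append 11 -> window=[9, 11] -> max=11
step 4: append 10 -> window=[11, 10] -> max=11
step 5: append 5 -> window=[10, 5] -> max=10
step 6: append 1 -> window=[5, 1] -> max=5
step 7: append 11 -> window=[1, 11] -> max=11
step 8: append 17 -> window=[11, 17] -> max=17
Recorded maximums: 19 11 11 10 5 11 17
Changes between consecutive maximums: 5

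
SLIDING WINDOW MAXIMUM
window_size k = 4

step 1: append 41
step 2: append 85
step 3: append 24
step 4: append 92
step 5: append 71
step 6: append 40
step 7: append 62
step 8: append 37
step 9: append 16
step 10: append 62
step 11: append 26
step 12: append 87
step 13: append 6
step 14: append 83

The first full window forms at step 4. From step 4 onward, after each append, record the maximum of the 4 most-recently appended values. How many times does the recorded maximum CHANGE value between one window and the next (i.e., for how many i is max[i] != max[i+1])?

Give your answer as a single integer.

step 1: append 41 -> window=[41] (not full yet)
step 2: append 85 -> window=[41, 85] (not full yet)
step 3: append 24 -> window=[41, 85, 24] (not full yet)
step 4: append 92 -> window=[41, 85, 24, 92] -> max=92
step 5: append 71 -> window=[85, 24, 92, 71] -> max=92
step 6: append 40 -> window=[24, 92, 71, 40] -> max=92
step 7: append 62 -> window=[92, 71, 40, 62] -> max=92
step 8: append 37 -> window=[71, 40, 62, 37] -> max=71
step 9: append 16 -> window=[40, 62, 37, 16] -> max=62
step 10: append 62 -> window=[62, 37, 16, 62] -> max=62
step 11: append 26 -> window=[37, 16, 62, 26] -> max=62
step 12: append 87 -> window=[16, 62, 26, 87] -> max=87
step 13: append 6 -> window=[62, 26, 87, 6] -> max=87
step 14: append 83 -> window=[26, 87, 6, 83] -> max=87
Recorded maximums: 92 92 92 92 71 62 62 62 87 87 87
Changes between consecutive maximums: 3

Answer: 3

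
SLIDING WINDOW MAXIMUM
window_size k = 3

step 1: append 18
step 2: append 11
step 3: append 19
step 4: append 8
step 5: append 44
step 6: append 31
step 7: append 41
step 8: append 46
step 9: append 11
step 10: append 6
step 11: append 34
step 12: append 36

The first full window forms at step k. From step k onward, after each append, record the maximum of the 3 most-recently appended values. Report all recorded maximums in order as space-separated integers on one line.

Answer: 19 19 44 44 44 46 46 46 34 36

Derivation:
step 1: append 18 -> window=[18] (not full yet)
step 2: append 11 -> window=[18, 11] (not full yet)
step 3: append 19 -> window=[18, 11, 19] -> max=19
step 4: append 8 -> window=[11, 19, 8] -> max=19
step 5: append 44 -> window=[19, 8, 44] -> max=44
step 6: append 31 -> window=[8, 44, 31] -> max=44
step 7: append 41 -> window=[44, 31, 41] -> max=44
step 8: append 46 -> window=[31, 41, 46] -> max=46
step 9: append 11 -> window=[41, 46, 11] -> max=46
step 10: append 6 -> window=[46, 11, 6] -> max=46
step 11: append 34 -> window=[11, 6, 34] -> max=34
step 12: append 36 -> window=[6, 34, 36] -> max=36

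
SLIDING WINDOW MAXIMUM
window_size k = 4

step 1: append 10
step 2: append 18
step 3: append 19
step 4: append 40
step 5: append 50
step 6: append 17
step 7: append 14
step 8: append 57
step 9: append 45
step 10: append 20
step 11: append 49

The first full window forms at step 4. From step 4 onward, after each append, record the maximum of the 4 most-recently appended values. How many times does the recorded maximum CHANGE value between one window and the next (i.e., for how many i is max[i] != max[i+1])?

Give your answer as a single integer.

step 1: append 10 -> window=[10] (not full yet)
step 2: append 18 -> window=[10, 18] (not full yet)
step 3: append 19 -> window=[10, 18, 19] (not full yet)
step 4: append 40 -> window=[10, 18, 19, 40] -> max=40
step 5: append 50 -> window=[18, 19, 40, 50] -> max=50
step 6: append 17 -> window=[19, 40, 50, 17] -> max=50
step 7: append 14 -> window=[40, 50, 17, 14] -> max=50
step 8: append 57 -> window=[50, 17, 14, 57] -> max=57
step 9: append 45 -> window=[17, 14, 57, 45] -> max=57
step 10: append 20 -> window=[14, 57, 45, 20] -> max=57
step 11: append 49 -> window=[57, 45, 20, 49] -> max=57
Recorded maximums: 40 50 50 50 57 57 57 57
Changes between consecutive maximums: 2

Answer: 2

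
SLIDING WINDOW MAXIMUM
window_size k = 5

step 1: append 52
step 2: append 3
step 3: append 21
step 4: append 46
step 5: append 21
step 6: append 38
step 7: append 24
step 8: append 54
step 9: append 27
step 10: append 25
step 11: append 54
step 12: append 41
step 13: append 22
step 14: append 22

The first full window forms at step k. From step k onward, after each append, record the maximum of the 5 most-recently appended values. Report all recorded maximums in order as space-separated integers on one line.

Answer: 52 46 46 54 54 54 54 54 54 54

Derivation:
step 1: append 52 -> window=[52] (not full yet)
step 2: append 3 -> window=[52, 3] (not full yet)
step 3: append 21 -> window=[52, 3, 21] (not full yet)
step 4: append 46 -> window=[52, 3, 21, 46] (not full yet)
step 5: append 21 -> window=[52, 3, 21, 46, 21] -> max=52
step 6: append 38 -> window=[3, 21, 46, 21, 38] -> max=46
step 7: append 24 -> window=[21, 46, 21, 38, 24] -> max=46
step 8: append 54 -> window=[46, 21, 38, 24, 54] -> max=54
step 9: append 27 -> window=[21, 38, 24, 54, 27] -> max=54
step 10: append 25 -> window=[38, 24, 54, 27, 25] -> max=54
step 11: append 54 -> window=[24, 54, 27, 25, 54] -> max=54
step 12: append 41 -> window=[54, 27, 25, 54, 41] -> max=54
step 13: append 22 -> window=[27, 25, 54, 41, 22] -> max=54
step 14: append 22 -> window=[25, 54, 41, 22, 22] -> max=54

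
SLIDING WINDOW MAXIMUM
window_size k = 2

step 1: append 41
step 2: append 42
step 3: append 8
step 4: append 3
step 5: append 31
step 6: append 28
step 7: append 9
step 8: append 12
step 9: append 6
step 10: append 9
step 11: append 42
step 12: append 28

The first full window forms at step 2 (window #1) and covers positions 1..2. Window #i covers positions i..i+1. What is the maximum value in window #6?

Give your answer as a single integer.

Answer: 28

Derivation:
step 1: append 41 -> window=[41] (not full yet)
step 2: append 42 -> window=[41, 42] -> max=42
step 3: append 8 -> window=[42, 8] -> max=42
step 4: append 3 -> window=[8, 3] -> max=8
step 5: append 31 -> window=[3, 31] -> max=31
step 6: append 28 -> window=[31, 28] -> max=31
step 7: append 9 -> window=[28, 9] -> max=28
Window #6 max = 28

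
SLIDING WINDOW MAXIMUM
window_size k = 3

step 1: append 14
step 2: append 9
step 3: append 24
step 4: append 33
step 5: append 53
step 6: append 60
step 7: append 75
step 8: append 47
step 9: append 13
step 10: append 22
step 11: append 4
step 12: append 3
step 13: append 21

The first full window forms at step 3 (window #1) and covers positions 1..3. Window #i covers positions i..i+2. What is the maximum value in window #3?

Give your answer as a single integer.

Answer: 53

Derivation:
step 1: append 14 -> window=[14] (not full yet)
step 2: append 9 -> window=[14, 9] (not full yet)
step 3: append 24 -> window=[14, 9, 24] -> max=24
step 4: append 33 -> window=[9, 24, 33] -> max=33
step 5: append 53 -> window=[24, 33, 53] -> max=53
Window #3 max = 53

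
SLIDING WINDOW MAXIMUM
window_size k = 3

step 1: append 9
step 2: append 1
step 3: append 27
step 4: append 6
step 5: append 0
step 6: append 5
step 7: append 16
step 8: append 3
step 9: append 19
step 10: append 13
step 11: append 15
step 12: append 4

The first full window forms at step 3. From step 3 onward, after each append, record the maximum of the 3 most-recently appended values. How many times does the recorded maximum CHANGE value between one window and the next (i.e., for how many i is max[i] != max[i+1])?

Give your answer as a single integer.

Answer: 4

Derivation:
step 1: append 9 -> window=[9] (not full yet)
step 2: append 1 -> window=[9, 1] (not full yet)
step 3: append 27 -> window=[9, 1, 27] -> max=27
step 4: append 6 -> window=[1, 27, 6] -> max=27
step 5: append 0 -> window=[27, 6, 0] -> max=27
step 6: append 5 -> window=[6, 0, 5] -> max=6
step 7: append 16 -> window=[0, 5, 16] -> max=16
step 8: append 3 -> window=[5, 16, 3] -> max=16
step 9: append 19 -> window=[16, 3, 19] -> max=19
step 10: append 13 -> window=[3, 19, 13] -> max=19
step 11: append 15 -> window=[19, 13, 15] -> max=19
step 12: append 4 -> window=[13, 15, 4] -> max=15
Recorded maximums: 27 27 27 6 16 16 19 19 19 15
Changes between consecutive maximums: 4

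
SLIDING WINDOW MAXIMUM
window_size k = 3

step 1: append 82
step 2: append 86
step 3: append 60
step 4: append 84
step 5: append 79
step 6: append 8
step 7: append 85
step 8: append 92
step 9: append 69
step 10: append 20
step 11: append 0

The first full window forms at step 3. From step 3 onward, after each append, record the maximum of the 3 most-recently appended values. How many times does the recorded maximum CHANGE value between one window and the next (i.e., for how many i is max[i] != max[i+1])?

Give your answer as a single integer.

Answer: 4

Derivation:
step 1: append 82 -> window=[82] (not full yet)
step 2: append 86 -> window=[82, 86] (not full yet)
step 3: append 60 -> window=[82, 86, 60] -> max=86
step 4: append 84 -> window=[86, 60, 84] -> max=86
step 5: append 79 -> window=[60, 84, 79] -> max=84
step 6: append 8 -> window=[84, 79, 8] -> max=84
step 7: append 85 -> window=[79, 8, 85] -> max=85
step 8: append 92 -> window=[8, 85, 92] -> max=92
step 9: append 69 -> window=[85, 92, 69] -> max=92
step 10: append 20 -> window=[92, 69, 20] -> max=92
step 11: append 0 -> window=[69, 20, 0] -> max=69
Recorded maximums: 86 86 84 84 85 92 92 92 69
Changes between consecutive maximums: 4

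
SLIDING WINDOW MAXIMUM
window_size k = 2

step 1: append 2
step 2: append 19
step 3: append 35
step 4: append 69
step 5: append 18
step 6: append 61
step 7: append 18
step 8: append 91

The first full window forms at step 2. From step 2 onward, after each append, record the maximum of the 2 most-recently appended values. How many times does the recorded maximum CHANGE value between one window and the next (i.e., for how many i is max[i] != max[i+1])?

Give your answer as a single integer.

step 1: append 2 -> window=[2] (not full yet)
step 2: append 19 -> window=[2, 19] -> max=19
step 3: append 35 -> window=[19, 35] -> max=35
step 4: append 69 -> window=[35, 69] -> max=69
step 5: append 18 -> window=[69, 18] -> max=69
step 6: append 61 -> window=[18, 61] -> max=61
step 7: append 18 -> window=[61, 18] -> max=61
step 8: append 91 -> window=[18, 91] -> max=91
Recorded maximums: 19 35 69 69 61 61 91
Changes between consecutive maximums: 4

Answer: 4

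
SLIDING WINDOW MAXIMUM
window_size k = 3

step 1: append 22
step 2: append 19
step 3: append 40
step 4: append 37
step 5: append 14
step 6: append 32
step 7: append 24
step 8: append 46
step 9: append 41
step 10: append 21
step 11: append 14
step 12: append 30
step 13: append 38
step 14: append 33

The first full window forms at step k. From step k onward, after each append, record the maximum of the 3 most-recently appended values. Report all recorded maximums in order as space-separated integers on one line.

Answer: 40 40 40 37 32 46 46 46 41 30 38 38

Derivation:
step 1: append 22 -> window=[22] (not full yet)
step 2: append 19 -> window=[22, 19] (not full yet)
step 3: append 40 -> window=[22, 19, 40] -> max=40
step 4: append 37 -> window=[19, 40, 37] -> max=40
step 5: append 14 -> window=[40, 37, 14] -> max=40
step 6: append 32 -> window=[37, 14, 32] -> max=37
step 7: append 24 -> window=[14, 32, 24] -> max=32
step 8: append 46 -> window=[32, 24, 46] -> max=46
step 9: append 41 -> window=[24, 46, 41] -> max=46
step 10: append 21 -> window=[46, 41, 21] -> max=46
step 11: append 14 -> window=[41, 21, 14] -> max=41
step 12: append 30 -> window=[21, 14, 30] -> max=30
step 13: append 38 -> window=[14, 30, 38] -> max=38
step 14: append 33 -> window=[30, 38, 33] -> max=38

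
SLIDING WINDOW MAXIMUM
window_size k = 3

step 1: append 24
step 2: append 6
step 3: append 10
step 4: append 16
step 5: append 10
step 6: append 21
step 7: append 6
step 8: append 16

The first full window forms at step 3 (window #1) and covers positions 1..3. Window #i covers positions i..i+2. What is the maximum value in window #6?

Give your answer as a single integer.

step 1: append 24 -> window=[24] (not full yet)
step 2: append 6 -> window=[24, 6] (not full yet)
step 3: append 10 -> window=[24, 6, 10] -> max=24
step 4: append 16 -> window=[6, 10, 16] -> max=16
step 5: append 10 -> window=[10, 16, 10] -> max=16
step 6: append 21 -> window=[16, 10, 21] -> max=21
step 7: append 6 -> window=[10, 21, 6] -> max=21
step 8: append 16 -> window=[21, 6, 16] -> max=21
Window #6 max = 21

Answer: 21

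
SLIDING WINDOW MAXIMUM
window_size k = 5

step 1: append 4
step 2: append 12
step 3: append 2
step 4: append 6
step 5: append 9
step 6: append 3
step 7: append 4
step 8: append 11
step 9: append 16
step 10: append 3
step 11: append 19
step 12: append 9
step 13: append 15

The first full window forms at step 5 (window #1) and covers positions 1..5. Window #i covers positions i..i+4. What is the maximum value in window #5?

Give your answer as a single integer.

step 1: append 4 -> window=[4] (not full yet)
step 2: append 12 -> window=[4, 12] (not full yet)
step 3: append 2 -> window=[4, 12, 2] (not full yet)
step 4: append 6 -> window=[4, 12, 2, 6] (not full yet)
step 5: append 9 -> window=[4, 12, 2, 6, 9] -> max=12
step 6: append 3 -> window=[12, 2, 6, 9, 3] -> max=12
step 7: append 4 -> window=[2, 6, 9, 3, 4] -> max=9
step 8: append 11 -> window=[6, 9, 3, 4, 11] -> max=11
step 9: append 16 -> window=[9, 3, 4, 11, 16] -> max=16
Window #5 max = 16

Answer: 16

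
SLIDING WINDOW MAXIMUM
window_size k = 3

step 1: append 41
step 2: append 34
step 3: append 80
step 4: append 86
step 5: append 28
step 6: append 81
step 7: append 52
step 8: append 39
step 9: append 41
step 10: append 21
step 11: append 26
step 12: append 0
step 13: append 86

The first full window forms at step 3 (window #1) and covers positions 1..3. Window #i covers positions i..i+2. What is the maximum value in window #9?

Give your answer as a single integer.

step 1: append 41 -> window=[41] (not full yet)
step 2: append 34 -> window=[41, 34] (not full yet)
step 3: append 80 -> window=[41, 34, 80] -> max=80
step 4: append 86 -> window=[34, 80, 86] -> max=86
step 5: append 28 -> window=[80, 86, 28] -> max=86
step 6: append 81 -> window=[86, 28, 81] -> max=86
step 7: append 52 -> window=[28, 81, 52] -> max=81
step 8: append 39 -> window=[81, 52, 39] -> max=81
step 9: append 41 -> window=[52, 39, 41] -> max=52
step 10: append 21 -> window=[39, 41, 21] -> max=41
step 11: append 26 -> window=[41, 21, 26] -> max=41
Window #9 max = 41

Answer: 41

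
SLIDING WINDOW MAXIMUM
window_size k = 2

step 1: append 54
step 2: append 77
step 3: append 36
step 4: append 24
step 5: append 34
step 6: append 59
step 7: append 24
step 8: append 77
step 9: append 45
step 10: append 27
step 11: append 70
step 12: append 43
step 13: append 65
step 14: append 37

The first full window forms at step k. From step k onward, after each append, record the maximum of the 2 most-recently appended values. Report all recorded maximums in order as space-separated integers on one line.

Answer: 77 77 36 34 59 59 77 77 45 70 70 65 65

Derivation:
step 1: append 54 -> window=[54] (not full yet)
step 2: append 77 -> window=[54, 77] -> max=77
step 3: append 36 -> window=[77, 36] -> max=77
step 4: append 24 -> window=[36, 24] -> max=36
step 5: append 34 -> window=[24, 34] -> max=34
step 6: append 59 -> window=[34, 59] -> max=59
step 7: append 24 -> window=[59, 24] -> max=59
step 8: append 77 -> window=[24, 77] -> max=77
step 9: append 45 -> window=[77, 45] -> max=77
step 10: append 27 -> window=[45, 27] -> max=45
step 11: append 70 -> window=[27, 70] -> max=70
step 12: append 43 -> window=[70, 43] -> max=70
step 13: append 65 -> window=[43, 65] -> max=65
step 14: append 37 -> window=[65, 37] -> max=65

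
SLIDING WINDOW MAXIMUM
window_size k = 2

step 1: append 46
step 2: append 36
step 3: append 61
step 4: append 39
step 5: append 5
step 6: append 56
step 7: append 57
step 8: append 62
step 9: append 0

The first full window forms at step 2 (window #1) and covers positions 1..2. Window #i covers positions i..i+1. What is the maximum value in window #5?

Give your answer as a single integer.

step 1: append 46 -> window=[46] (not full yet)
step 2: append 36 -> window=[46, 36] -> max=46
step 3: append 61 -> window=[36, 61] -> max=61
step 4: append 39 -> window=[61, 39] -> max=61
step 5: append 5 -> window=[39, 5] -> max=39
step 6: append 56 -> window=[5, 56] -> max=56
Window #5 max = 56

Answer: 56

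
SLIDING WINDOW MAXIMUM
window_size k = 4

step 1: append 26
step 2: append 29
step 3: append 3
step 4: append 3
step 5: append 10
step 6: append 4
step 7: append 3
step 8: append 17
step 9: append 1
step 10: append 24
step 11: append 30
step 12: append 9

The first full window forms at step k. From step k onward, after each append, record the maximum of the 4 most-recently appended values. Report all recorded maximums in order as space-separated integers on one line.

Answer: 29 29 10 10 17 17 24 30 30

Derivation:
step 1: append 26 -> window=[26] (not full yet)
step 2: append 29 -> window=[26, 29] (not full yet)
step 3: append 3 -> window=[26, 29, 3] (not full yet)
step 4: append 3 -> window=[26, 29, 3, 3] -> max=29
step 5: append 10 -> window=[29, 3, 3, 10] -> max=29
step 6: append 4 -> window=[3, 3, 10, 4] -> max=10
step 7: append 3 -> window=[3, 10, 4, 3] -> max=10
step 8: append 17 -> window=[10, 4, 3, 17] -> max=17
step 9: append 1 -> window=[4, 3, 17, 1] -> max=17
step 10: append 24 -> window=[3, 17, 1, 24] -> max=24
step 11: append 30 -> window=[17, 1, 24, 30] -> max=30
step 12: append 9 -> window=[1, 24, 30, 9] -> max=30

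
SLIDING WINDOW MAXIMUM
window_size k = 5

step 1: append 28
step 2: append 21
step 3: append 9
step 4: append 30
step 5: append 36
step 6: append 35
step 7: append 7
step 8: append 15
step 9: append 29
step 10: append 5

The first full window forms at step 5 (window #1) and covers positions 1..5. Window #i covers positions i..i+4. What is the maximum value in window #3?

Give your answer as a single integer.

step 1: append 28 -> window=[28] (not full yet)
step 2: append 21 -> window=[28, 21] (not full yet)
step 3: append 9 -> window=[28, 21, 9] (not full yet)
step 4: append 30 -> window=[28, 21, 9, 30] (not full yet)
step 5: append 36 -> window=[28, 21, 9, 30, 36] -> max=36
step 6: append 35 -> window=[21, 9, 30, 36, 35] -> max=36
step 7: append 7 -> window=[9, 30, 36, 35, 7] -> max=36
Window #3 max = 36

Answer: 36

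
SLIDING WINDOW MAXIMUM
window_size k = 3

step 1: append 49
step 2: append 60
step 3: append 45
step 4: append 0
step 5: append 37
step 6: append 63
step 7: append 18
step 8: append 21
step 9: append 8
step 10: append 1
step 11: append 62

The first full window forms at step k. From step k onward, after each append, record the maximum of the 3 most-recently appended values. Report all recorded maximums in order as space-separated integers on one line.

Answer: 60 60 45 63 63 63 21 21 62

Derivation:
step 1: append 49 -> window=[49] (not full yet)
step 2: append 60 -> window=[49, 60] (not full yet)
step 3: append 45 -> window=[49, 60, 45] -> max=60
step 4: append 0 -> window=[60, 45, 0] -> max=60
step 5: append 37 -> window=[45, 0, 37] -> max=45
step 6: append 63 -> window=[0, 37, 63] -> max=63
step 7: append 18 -> window=[37, 63, 18] -> max=63
step 8: append 21 -> window=[63, 18, 21] -> max=63
step 9: append 8 -> window=[18, 21, 8] -> max=21
step 10: append 1 -> window=[21, 8, 1] -> max=21
step 11: append 62 -> window=[8, 1, 62] -> max=62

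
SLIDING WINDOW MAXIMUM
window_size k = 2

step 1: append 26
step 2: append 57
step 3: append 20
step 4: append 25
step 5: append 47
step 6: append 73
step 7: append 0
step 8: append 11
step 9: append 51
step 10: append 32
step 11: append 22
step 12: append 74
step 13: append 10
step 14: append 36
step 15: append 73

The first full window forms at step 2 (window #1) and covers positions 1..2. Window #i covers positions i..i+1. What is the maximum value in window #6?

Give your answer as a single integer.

Answer: 73

Derivation:
step 1: append 26 -> window=[26] (not full yet)
step 2: append 57 -> window=[26, 57] -> max=57
step 3: append 20 -> window=[57, 20] -> max=57
step 4: append 25 -> window=[20, 25] -> max=25
step 5: append 47 -> window=[25, 47] -> max=47
step 6: append 73 -> window=[47, 73] -> max=73
step 7: append 0 -> window=[73, 0] -> max=73
Window #6 max = 73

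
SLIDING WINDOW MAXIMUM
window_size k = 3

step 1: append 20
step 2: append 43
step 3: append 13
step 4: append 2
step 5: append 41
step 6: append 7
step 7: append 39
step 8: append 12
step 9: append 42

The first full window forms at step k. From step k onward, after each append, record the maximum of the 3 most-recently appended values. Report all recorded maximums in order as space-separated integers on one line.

step 1: append 20 -> window=[20] (not full yet)
step 2: append 43 -> window=[20, 43] (not full yet)
step 3: append 13 -> window=[20, 43, 13] -> max=43
step 4: append 2 -> window=[43, 13, 2] -> max=43
step 5: append 41 -> window=[13, 2, 41] -> max=41
step 6: append 7 -> window=[2, 41, 7] -> max=41
step 7: append 39 -> window=[41, 7, 39] -> max=41
step 8: append 12 -> window=[7, 39, 12] -> max=39
step 9: append 42 -> window=[39, 12, 42] -> max=42

Answer: 43 43 41 41 41 39 42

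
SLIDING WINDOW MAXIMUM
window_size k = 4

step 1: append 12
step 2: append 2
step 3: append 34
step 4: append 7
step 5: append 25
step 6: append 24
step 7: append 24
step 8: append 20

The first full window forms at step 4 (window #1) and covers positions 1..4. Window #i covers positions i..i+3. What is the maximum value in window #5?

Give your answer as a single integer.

step 1: append 12 -> window=[12] (not full yet)
step 2: append 2 -> window=[12, 2] (not full yet)
step 3: append 34 -> window=[12, 2, 34] (not full yet)
step 4: append 7 -> window=[12, 2, 34, 7] -> max=34
step 5: append 25 -> window=[2, 34, 7, 25] -> max=34
step 6: append 24 -> window=[34, 7, 25, 24] -> max=34
step 7: append 24 -> window=[7, 25, 24, 24] -> max=25
step 8: append 20 -> window=[25, 24, 24, 20] -> max=25
Window #5 max = 25

Answer: 25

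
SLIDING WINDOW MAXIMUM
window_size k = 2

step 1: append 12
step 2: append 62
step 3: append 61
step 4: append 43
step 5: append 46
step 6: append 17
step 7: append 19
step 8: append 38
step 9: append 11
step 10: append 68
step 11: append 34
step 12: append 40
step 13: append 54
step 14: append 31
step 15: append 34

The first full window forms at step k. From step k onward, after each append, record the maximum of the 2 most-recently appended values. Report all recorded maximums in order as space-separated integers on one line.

step 1: append 12 -> window=[12] (not full yet)
step 2: append 62 -> window=[12, 62] -> max=62
step 3: append 61 -> window=[62, 61] -> max=62
step 4: append 43 -> window=[61, 43] -> max=61
step 5: append 46 -> window=[43, 46] -> max=46
step 6: append 17 -> window=[46, 17] -> max=46
step 7: append 19 -> window=[17, 19] -> max=19
step 8: append 38 -> window=[19, 38] -> max=38
step 9: append 11 -> window=[38, 11] -> max=38
step 10: append 68 -> window=[11, 68] -> max=68
step 11: append 34 -> window=[68, 34] -> max=68
step 12: append 40 -> window=[34, 40] -> max=40
step 13: append 54 -> window=[40, 54] -> max=54
step 14: append 31 -> window=[54, 31] -> max=54
step 15: append 34 -> window=[31, 34] -> max=34

Answer: 62 62 61 46 46 19 38 38 68 68 40 54 54 34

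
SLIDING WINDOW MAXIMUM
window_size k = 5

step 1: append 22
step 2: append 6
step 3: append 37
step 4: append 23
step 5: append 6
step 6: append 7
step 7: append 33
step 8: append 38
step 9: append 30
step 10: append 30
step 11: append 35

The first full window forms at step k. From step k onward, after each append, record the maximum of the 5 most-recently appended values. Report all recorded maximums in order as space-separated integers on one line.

step 1: append 22 -> window=[22] (not full yet)
step 2: append 6 -> window=[22, 6] (not full yet)
step 3: append 37 -> window=[22, 6, 37] (not full yet)
step 4: append 23 -> window=[22, 6, 37, 23] (not full yet)
step 5: append 6 -> window=[22, 6, 37, 23, 6] -> max=37
step 6: append 7 -> window=[6, 37, 23, 6, 7] -> max=37
step 7: append 33 -> window=[37, 23, 6, 7, 33] -> max=37
step 8: append 38 -> window=[23, 6, 7, 33, 38] -> max=38
step 9: append 30 -> window=[6, 7, 33, 38, 30] -> max=38
step 10: append 30 -> window=[7, 33, 38, 30, 30] -> max=38
step 11: append 35 -> window=[33, 38, 30, 30, 35] -> max=38

Answer: 37 37 37 38 38 38 38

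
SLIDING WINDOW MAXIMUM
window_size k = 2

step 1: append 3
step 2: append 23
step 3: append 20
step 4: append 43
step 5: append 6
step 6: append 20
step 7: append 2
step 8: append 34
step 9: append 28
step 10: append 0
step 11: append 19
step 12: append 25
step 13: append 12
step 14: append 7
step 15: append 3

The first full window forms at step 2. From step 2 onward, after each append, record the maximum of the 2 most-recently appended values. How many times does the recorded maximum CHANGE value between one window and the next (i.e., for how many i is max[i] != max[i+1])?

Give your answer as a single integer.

Answer: 8

Derivation:
step 1: append 3 -> window=[3] (not full yet)
step 2: append 23 -> window=[3, 23] -> max=23
step 3: append 20 -> window=[23, 20] -> max=23
step 4: append 43 -> window=[20, 43] -> max=43
step 5: append 6 -> window=[43, 6] -> max=43
step 6: append 20 -> window=[6, 20] -> max=20
step 7: append 2 -> window=[20, 2] -> max=20
step 8: append 34 -> window=[2, 34] -> max=34
step 9: append 28 -> window=[34, 28] -> max=34
step 10: append 0 -> window=[28, 0] -> max=28
step 11: append 19 -> window=[0, 19] -> max=19
step 12: append 25 -> window=[19, 25] -> max=25
step 13: append 12 -> window=[25, 12] -> max=25
step 14: append 7 -> window=[12, 7] -> max=12
step 15: append 3 -> window=[7, 3] -> max=7
Recorded maximums: 23 23 43 43 20 20 34 34 28 19 25 25 12 7
Changes between consecutive maximums: 8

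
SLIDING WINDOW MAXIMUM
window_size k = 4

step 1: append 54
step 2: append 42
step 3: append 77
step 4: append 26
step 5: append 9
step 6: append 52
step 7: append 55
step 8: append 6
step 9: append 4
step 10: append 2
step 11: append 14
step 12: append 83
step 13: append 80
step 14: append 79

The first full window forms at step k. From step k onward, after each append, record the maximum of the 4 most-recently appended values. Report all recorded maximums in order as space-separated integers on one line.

Answer: 77 77 77 55 55 55 55 14 83 83 83

Derivation:
step 1: append 54 -> window=[54] (not full yet)
step 2: append 42 -> window=[54, 42] (not full yet)
step 3: append 77 -> window=[54, 42, 77] (not full yet)
step 4: append 26 -> window=[54, 42, 77, 26] -> max=77
step 5: append 9 -> window=[42, 77, 26, 9] -> max=77
step 6: append 52 -> window=[77, 26, 9, 52] -> max=77
step 7: append 55 -> window=[26, 9, 52, 55] -> max=55
step 8: append 6 -> window=[9, 52, 55, 6] -> max=55
step 9: append 4 -> window=[52, 55, 6, 4] -> max=55
step 10: append 2 -> window=[55, 6, 4, 2] -> max=55
step 11: append 14 -> window=[6, 4, 2, 14] -> max=14
step 12: append 83 -> window=[4, 2, 14, 83] -> max=83
step 13: append 80 -> window=[2, 14, 83, 80] -> max=83
step 14: append 79 -> window=[14, 83, 80, 79] -> max=83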